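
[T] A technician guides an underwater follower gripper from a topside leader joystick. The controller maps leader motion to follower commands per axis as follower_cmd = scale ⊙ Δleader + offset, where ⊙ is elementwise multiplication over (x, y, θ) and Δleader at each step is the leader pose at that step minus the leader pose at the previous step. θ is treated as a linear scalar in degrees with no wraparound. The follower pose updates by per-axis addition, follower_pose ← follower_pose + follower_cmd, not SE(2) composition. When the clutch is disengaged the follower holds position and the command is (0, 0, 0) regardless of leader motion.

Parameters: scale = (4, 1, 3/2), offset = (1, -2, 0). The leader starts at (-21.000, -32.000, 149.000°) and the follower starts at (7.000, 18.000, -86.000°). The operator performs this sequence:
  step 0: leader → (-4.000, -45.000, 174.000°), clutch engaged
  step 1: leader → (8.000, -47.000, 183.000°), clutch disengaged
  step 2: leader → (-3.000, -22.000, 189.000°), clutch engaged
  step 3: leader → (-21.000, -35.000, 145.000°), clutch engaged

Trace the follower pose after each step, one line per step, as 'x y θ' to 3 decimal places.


76.000 3.000 -48.500
76.000 3.000 -48.500
33.000 26.000 -39.500
-38.000 11.000 -105.500

step 0: Δleader=(17.000, -13.000, 25.000°), engaged; cmd=(69.000, -15.000, 37.500°) → follower=(76.000, 3.000, -48.500°)
step 1: Δleader=(12.000, -2.000, 9.000°), disengaged; cmd=(0,0,0) → follower holds at (76.000, 3.000, -48.500°)
step 2: Δleader=(-11.000, 25.000, 6.000°), engaged; cmd=(-43.000, 23.000, 9.000°) → follower=(33.000, 26.000, -39.500°)
step 3: Δleader=(-18.000, -13.000, -44.000°), engaged; cmd=(-71.000, -15.000, -66.000°) → follower=(-38.000, 11.000, -105.500°)


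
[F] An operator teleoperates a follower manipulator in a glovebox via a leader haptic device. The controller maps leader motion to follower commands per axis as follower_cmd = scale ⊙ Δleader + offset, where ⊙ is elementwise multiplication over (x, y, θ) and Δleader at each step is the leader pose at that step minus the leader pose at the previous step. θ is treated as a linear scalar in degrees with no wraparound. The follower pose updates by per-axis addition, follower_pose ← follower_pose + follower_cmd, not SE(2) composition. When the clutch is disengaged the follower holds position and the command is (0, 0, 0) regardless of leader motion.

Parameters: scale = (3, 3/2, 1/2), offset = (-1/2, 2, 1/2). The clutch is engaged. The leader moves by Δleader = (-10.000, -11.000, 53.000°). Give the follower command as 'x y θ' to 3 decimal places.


-30.500 -14.500 27.000

axis x: 3·-10.000 + -1/2 = -30.500
axis y: 3/2·-11.000 + 2 = -14.500
axis θ: 1/2·53.000 + 1/2 = 27.000


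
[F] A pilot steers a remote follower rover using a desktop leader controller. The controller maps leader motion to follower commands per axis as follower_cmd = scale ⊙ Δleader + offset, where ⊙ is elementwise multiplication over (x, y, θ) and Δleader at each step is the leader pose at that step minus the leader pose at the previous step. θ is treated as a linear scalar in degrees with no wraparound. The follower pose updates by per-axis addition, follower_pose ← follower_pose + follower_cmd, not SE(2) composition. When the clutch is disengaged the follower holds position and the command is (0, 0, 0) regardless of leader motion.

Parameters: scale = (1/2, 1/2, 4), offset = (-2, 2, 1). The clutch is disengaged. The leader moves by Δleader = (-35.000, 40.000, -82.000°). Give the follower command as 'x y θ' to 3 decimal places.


0.000 0.000 0.000

clutch disengaged → follower holds; cmd = (0, 0, 0)


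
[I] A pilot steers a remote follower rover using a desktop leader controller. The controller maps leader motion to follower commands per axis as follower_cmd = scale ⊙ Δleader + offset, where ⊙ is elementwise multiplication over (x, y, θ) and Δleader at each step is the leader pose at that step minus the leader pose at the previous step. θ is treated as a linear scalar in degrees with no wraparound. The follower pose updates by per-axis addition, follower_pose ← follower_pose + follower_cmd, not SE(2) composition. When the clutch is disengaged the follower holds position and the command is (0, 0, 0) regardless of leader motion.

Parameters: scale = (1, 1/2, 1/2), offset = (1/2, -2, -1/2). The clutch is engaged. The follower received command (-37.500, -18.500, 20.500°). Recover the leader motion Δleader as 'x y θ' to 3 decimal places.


axis x: (-37.500 − 1/2) / (1) = -38.000
axis y: (-18.500 − -2) / (1/2) = -33.000
axis θ: (20.500 − -1/2) / (1/2) = 42.000

-38.000 -33.000 42.000


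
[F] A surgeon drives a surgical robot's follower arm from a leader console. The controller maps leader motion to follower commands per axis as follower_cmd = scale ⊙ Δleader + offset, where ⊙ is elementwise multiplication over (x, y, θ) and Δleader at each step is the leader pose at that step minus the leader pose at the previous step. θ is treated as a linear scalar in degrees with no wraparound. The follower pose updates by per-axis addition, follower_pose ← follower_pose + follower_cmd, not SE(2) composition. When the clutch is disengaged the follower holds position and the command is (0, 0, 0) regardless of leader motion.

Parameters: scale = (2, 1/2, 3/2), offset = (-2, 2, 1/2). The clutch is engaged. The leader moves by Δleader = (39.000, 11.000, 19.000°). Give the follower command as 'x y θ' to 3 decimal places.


76.000 7.500 29.000

axis x: 2·39.000 + -2 = 76.000
axis y: 1/2·11.000 + 2 = 7.500
axis θ: 3/2·19.000 + 1/2 = 29.000


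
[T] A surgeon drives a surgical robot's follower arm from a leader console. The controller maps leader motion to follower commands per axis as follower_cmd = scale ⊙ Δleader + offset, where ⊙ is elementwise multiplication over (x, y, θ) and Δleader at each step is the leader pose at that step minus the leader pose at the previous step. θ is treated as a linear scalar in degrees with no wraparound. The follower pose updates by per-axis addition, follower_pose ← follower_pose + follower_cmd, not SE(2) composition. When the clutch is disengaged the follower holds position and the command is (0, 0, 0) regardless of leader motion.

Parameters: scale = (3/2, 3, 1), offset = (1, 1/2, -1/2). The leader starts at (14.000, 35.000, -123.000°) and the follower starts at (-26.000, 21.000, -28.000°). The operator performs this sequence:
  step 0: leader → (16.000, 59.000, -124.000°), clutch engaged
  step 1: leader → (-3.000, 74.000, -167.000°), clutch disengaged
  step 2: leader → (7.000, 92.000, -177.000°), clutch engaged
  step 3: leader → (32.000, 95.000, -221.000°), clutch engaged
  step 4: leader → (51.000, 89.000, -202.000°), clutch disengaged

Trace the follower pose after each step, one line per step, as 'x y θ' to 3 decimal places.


-22.000 93.500 -29.500
-22.000 93.500 -29.500
-6.000 148.000 -40.000
32.500 157.500 -84.500
32.500 157.500 -84.500

step 0: Δleader=(2.000, 24.000, -1.000°), engaged; cmd=(4.000, 72.500, -1.500°) → follower=(-22.000, 93.500, -29.500°)
step 1: Δleader=(-19.000, 15.000, -43.000°), disengaged; cmd=(0,0,0) → follower holds at (-22.000, 93.500, -29.500°)
step 2: Δleader=(10.000, 18.000, -10.000°), engaged; cmd=(16.000, 54.500, -10.500°) → follower=(-6.000, 148.000, -40.000°)
step 3: Δleader=(25.000, 3.000, -44.000°), engaged; cmd=(38.500, 9.500, -44.500°) → follower=(32.500, 157.500, -84.500°)
step 4: Δleader=(19.000, -6.000, 19.000°), disengaged; cmd=(0,0,0) → follower holds at (32.500, 157.500, -84.500°)


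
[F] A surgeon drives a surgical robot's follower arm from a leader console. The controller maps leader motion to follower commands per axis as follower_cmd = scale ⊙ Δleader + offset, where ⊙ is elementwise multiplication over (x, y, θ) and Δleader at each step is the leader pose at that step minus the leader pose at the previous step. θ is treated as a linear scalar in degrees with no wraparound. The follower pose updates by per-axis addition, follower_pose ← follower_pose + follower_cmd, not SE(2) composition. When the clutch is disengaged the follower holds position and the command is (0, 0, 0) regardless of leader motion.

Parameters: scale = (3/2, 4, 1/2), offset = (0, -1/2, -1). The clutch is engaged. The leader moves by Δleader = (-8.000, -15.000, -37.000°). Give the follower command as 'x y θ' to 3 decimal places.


axis x: 3/2·-8.000 + 0 = -12.000
axis y: 4·-15.000 + -1/2 = -60.500
axis θ: 1/2·-37.000 + -1 = -19.500

-12.000 -60.500 -19.500


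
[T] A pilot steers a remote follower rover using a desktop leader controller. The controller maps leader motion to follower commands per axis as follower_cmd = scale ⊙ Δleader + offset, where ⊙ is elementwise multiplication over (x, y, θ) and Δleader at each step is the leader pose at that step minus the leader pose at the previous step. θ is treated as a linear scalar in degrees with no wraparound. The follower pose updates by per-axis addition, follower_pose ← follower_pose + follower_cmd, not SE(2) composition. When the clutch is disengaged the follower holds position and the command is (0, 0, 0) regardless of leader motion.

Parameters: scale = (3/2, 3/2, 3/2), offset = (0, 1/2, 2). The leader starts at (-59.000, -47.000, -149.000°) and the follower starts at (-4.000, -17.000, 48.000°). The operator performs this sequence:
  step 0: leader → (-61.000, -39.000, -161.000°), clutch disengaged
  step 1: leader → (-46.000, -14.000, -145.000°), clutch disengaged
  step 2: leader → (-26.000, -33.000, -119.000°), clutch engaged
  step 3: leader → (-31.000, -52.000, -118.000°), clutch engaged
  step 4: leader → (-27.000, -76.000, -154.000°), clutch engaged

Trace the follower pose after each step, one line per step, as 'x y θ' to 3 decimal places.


-4.000 -17.000 48.000
-4.000 -17.000 48.000
26.000 -45.000 89.000
18.500 -73.000 92.500
24.500 -108.500 40.500

step 0: Δleader=(-2.000, 8.000, -12.000°), disengaged; cmd=(0,0,0) → follower holds at (-4.000, -17.000, 48.000°)
step 1: Δleader=(15.000, 25.000, 16.000°), disengaged; cmd=(0,0,0) → follower holds at (-4.000, -17.000, 48.000°)
step 2: Δleader=(20.000, -19.000, 26.000°), engaged; cmd=(30.000, -28.000, 41.000°) → follower=(26.000, -45.000, 89.000°)
step 3: Δleader=(-5.000, -19.000, 1.000°), engaged; cmd=(-7.500, -28.000, 3.500°) → follower=(18.500, -73.000, 92.500°)
step 4: Δleader=(4.000, -24.000, -36.000°), engaged; cmd=(6.000, -35.500, -52.000°) → follower=(24.500, -108.500, 40.500°)


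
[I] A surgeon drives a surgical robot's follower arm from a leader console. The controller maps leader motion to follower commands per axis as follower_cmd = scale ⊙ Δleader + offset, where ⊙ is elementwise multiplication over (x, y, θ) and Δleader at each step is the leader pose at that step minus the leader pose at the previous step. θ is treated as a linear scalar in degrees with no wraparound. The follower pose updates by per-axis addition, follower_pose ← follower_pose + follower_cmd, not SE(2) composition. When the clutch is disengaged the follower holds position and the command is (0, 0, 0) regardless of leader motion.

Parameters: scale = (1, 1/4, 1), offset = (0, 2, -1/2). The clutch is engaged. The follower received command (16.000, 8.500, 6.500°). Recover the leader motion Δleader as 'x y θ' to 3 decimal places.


16.000 26.000 7.000

axis x: (16.000 − 0) / (1) = 16.000
axis y: (8.500 − 2) / (1/4) = 26.000
axis θ: (6.500 − -1/2) / (1) = 7.000


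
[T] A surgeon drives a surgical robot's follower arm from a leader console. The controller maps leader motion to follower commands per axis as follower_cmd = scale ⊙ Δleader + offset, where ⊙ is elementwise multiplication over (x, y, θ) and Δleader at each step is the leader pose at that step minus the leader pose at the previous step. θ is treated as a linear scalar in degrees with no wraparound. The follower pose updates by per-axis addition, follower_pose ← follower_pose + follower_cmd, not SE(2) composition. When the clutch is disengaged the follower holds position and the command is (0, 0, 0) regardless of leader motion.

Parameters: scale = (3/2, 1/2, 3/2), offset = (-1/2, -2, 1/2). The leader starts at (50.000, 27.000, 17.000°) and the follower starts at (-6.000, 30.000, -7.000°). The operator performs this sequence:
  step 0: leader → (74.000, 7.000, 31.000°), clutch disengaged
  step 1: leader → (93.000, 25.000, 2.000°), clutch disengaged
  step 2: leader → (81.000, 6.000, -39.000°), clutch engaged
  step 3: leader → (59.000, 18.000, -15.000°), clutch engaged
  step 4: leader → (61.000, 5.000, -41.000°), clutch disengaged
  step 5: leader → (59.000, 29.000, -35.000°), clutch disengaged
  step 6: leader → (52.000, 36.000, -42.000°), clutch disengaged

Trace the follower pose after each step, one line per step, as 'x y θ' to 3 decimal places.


step 0: Δleader=(24.000, -20.000, 14.000°), disengaged; cmd=(0,0,0) → follower holds at (-6.000, 30.000, -7.000°)
step 1: Δleader=(19.000, 18.000, -29.000°), disengaged; cmd=(0,0,0) → follower holds at (-6.000, 30.000, -7.000°)
step 2: Δleader=(-12.000, -19.000, -41.000°), engaged; cmd=(-18.500, -11.500, -61.000°) → follower=(-24.500, 18.500, -68.000°)
step 3: Δleader=(-22.000, 12.000, 24.000°), engaged; cmd=(-33.500, 4.000, 36.500°) → follower=(-58.000, 22.500, -31.500°)
step 4: Δleader=(2.000, -13.000, -26.000°), disengaged; cmd=(0,0,0) → follower holds at (-58.000, 22.500, -31.500°)
step 5: Δleader=(-2.000, 24.000, 6.000°), disengaged; cmd=(0,0,0) → follower holds at (-58.000, 22.500, -31.500°)
step 6: Δleader=(-7.000, 7.000, -7.000°), disengaged; cmd=(0,0,0) → follower holds at (-58.000, 22.500, -31.500°)

-6.000 30.000 -7.000
-6.000 30.000 -7.000
-24.500 18.500 -68.000
-58.000 22.500 -31.500
-58.000 22.500 -31.500
-58.000 22.500 -31.500
-58.000 22.500 -31.500


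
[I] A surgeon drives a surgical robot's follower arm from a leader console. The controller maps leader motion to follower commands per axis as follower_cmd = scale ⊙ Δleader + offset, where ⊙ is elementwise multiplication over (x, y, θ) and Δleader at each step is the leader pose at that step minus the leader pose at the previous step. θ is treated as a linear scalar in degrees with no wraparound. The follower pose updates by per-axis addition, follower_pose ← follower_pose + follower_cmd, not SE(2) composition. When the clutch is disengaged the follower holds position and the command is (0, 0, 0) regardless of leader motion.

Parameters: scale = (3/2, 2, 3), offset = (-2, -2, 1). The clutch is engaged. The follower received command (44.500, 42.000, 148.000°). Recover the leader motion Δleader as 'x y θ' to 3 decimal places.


31.000 22.000 49.000

axis x: (44.500 − -2) / (3/2) = 31.000
axis y: (42.000 − -2) / (2) = 22.000
axis θ: (148.000 − 1) / (3) = 49.000


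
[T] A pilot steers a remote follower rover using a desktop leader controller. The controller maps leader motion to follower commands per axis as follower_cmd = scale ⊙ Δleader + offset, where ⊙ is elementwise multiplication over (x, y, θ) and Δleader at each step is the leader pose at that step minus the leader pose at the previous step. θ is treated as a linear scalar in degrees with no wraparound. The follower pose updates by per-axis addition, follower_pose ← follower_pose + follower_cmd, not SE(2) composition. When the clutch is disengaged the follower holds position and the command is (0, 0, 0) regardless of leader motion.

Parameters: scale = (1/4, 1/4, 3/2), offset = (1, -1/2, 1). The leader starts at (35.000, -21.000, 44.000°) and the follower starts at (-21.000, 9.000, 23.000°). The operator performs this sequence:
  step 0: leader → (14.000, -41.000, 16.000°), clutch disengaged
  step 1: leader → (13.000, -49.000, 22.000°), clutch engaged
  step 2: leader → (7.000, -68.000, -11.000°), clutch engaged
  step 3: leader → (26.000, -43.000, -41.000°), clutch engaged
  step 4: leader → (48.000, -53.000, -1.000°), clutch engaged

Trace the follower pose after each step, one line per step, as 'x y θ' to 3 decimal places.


step 0: Δleader=(-21.000, -20.000, -28.000°), disengaged; cmd=(0,0,0) → follower holds at (-21.000, 9.000, 23.000°)
step 1: Δleader=(-1.000, -8.000, 6.000°), engaged; cmd=(0.750, -2.500, 10.000°) → follower=(-20.250, 6.500, 33.000°)
step 2: Δleader=(-6.000, -19.000, -33.000°), engaged; cmd=(-0.500, -5.250, -48.500°) → follower=(-20.750, 1.250, -15.500°)
step 3: Δleader=(19.000, 25.000, -30.000°), engaged; cmd=(5.750, 5.750, -44.000°) → follower=(-15.000, 7.000, -59.500°)
step 4: Δleader=(22.000, -10.000, 40.000°), engaged; cmd=(6.500, -3.000, 61.000°) → follower=(-8.500, 4.000, 1.500°)

-21.000 9.000 23.000
-20.250 6.500 33.000
-20.750 1.250 -15.500
-15.000 7.000 -59.500
-8.500 4.000 1.500


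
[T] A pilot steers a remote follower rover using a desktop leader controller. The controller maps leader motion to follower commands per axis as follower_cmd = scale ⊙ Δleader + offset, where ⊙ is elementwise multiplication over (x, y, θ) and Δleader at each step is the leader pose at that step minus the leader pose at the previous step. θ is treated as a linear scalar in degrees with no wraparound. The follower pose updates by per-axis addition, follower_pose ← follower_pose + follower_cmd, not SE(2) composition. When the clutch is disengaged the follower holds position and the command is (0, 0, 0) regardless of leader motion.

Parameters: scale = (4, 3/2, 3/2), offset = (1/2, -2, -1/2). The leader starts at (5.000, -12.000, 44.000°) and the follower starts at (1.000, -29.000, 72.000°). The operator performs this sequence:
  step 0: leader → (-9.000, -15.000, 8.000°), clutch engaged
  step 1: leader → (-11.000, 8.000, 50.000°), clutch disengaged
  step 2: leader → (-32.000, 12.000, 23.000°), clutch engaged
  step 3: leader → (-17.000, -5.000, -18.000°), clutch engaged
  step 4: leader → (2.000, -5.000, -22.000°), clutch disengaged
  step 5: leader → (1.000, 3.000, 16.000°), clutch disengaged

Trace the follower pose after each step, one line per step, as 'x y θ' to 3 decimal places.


step 0: Δleader=(-14.000, -3.000, -36.000°), engaged; cmd=(-55.500, -6.500, -54.500°) → follower=(-54.500, -35.500, 17.500°)
step 1: Δleader=(-2.000, 23.000, 42.000°), disengaged; cmd=(0,0,0) → follower holds at (-54.500, -35.500, 17.500°)
step 2: Δleader=(-21.000, 4.000, -27.000°), engaged; cmd=(-83.500, 4.000, -41.000°) → follower=(-138.000, -31.500, -23.500°)
step 3: Δleader=(15.000, -17.000, -41.000°), engaged; cmd=(60.500, -27.500, -62.000°) → follower=(-77.500, -59.000, -85.500°)
step 4: Δleader=(19.000, 0.000, -4.000°), disengaged; cmd=(0,0,0) → follower holds at (-77.500, -59.000, -85.500°)
step 5: Δleader=(-1.000, 8.000, 38.000°), disengaged; cmd=(0,0,0) → follower holds at (-77.500, -59.000, -85.500°)

-54.500 -35.500 17.500
-54.500 -35.500 17.500
-138.000 -31.500 -23.500
-77.500 -59.000 -85.500
-77.500 -59.000 -85.500
-77.500 -59.000 -85.500


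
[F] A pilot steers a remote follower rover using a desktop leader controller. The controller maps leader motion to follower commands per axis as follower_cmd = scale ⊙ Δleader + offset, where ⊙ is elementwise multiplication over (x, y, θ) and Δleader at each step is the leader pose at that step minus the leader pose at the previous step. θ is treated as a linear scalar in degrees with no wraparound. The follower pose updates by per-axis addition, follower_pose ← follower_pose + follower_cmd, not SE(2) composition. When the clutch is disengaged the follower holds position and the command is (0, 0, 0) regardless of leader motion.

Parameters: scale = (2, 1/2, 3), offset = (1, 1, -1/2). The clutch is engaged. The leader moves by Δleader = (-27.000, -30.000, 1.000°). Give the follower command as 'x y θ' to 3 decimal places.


-53.000 -14.000 2.500

axis x: 2·-27.000 + 1 = -53.000
axis y: 1/2·-30.000 + 1 = -14.000
axis θ: 3·1.000 + -1/2 = 2.500


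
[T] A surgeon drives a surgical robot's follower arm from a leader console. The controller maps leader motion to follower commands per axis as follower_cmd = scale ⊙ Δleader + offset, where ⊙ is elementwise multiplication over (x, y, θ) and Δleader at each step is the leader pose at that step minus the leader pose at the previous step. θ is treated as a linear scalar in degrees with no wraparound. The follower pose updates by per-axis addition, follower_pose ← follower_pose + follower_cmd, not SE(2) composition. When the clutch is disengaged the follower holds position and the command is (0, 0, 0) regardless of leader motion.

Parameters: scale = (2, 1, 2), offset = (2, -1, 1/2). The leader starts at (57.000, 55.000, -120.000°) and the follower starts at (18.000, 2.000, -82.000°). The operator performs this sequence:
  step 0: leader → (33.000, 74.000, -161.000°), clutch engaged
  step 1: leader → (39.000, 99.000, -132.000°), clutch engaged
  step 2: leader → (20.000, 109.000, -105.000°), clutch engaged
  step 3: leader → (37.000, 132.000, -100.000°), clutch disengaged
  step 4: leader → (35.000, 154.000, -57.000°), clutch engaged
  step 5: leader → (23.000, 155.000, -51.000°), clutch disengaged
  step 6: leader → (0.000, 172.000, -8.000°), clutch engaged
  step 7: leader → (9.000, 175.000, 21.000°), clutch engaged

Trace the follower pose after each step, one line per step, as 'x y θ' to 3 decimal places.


-28.000 20.000 -163.500
-14.000 44.000 -105.000
-50.000 53.000 -50.500
-50.000 53.000 -50.500
-52.000 74.000 36.000
-52.000 74.000 36.000
-96.000 90.000 122.500
-76.000 92.000 181.000

step 0: Δleader=(-24.000, 19.000, -41.000°), engaged; cmd=(-46.000, 18.000, -81.500°) → follower=(-28.000, 20.000, -163.500°)
step 1: Δleader=(6.000, 25.000, 29.000°), engaged; cmd=(14.000, 24.000, 58.500°) → follower=(-14.000, 44.000, -105.000°)
step 2: Δleader=(-19.000, 10.000, 27.000°), engaged; cmd=(-36.000, 9.000, 54.500°) → follower=(-50.000, 53.000, -50.500°)
step 3: Δleader=(17.000, 23.000, 5.000°), disengaged; cmd=(0,0,0) → follower holds at (-50.000, 53.000, -50.500°)
step 4: Δleader=(-2.000, 22.000, 43.000°), engaged; cmd=(-2.000, 21.000, 86.500°) → follower=(-52.000, 74.000, 36.000°)
step 5: Δleader=(-12.000, 1.000, 6.000°), disengaged; cmd=(0,0,0) → follower holds at (-52.000, 74.000, 36.000°)
step 6: Δleader=(-23.000, 17.000, 43.000°), engaged; cmd=(-44.000, 16.000, 86.500°) → follower=(-96.000, 90.000, 122.500°)
step 7: Δleader=(9.000, 3.000, 29.000°), engaged; cmd=(20.000, 2.000, 58.500°) → follower=(-76.000, 92.000, 181.000°)


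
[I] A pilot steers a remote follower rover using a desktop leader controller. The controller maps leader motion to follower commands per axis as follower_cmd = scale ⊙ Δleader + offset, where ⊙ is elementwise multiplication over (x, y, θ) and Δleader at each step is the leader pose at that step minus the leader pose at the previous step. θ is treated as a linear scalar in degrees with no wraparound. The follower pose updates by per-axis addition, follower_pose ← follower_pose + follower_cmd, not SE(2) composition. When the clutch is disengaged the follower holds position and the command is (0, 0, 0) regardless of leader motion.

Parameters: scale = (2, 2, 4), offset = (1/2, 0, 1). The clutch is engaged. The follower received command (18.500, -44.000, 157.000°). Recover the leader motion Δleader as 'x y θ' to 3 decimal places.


9.000 -22.000 39.000

axis x: (18.500 − 1/2) / (2) = 9.000
axis y: (-44.000 − 0) / (2) = -22.000
axis θ: (157.000 − 1) / (4) = 39.000


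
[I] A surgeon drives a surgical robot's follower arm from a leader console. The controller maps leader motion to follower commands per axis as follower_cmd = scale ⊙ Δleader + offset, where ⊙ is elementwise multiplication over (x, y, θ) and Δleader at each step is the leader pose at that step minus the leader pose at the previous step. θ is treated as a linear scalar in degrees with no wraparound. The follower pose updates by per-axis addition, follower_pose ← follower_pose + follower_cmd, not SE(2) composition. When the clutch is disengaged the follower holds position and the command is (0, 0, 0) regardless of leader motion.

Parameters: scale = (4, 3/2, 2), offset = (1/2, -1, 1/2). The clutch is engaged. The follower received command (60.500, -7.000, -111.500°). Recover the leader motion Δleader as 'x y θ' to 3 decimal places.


axis x: (60.500 − 1/2) / (4) = 15.000
axis y: (-7.000 − -1) / (3/2) = -4.000
axis θ: (-111.500 − 1/2) / (2) = -56.000

15.000 -4.000 -56.000


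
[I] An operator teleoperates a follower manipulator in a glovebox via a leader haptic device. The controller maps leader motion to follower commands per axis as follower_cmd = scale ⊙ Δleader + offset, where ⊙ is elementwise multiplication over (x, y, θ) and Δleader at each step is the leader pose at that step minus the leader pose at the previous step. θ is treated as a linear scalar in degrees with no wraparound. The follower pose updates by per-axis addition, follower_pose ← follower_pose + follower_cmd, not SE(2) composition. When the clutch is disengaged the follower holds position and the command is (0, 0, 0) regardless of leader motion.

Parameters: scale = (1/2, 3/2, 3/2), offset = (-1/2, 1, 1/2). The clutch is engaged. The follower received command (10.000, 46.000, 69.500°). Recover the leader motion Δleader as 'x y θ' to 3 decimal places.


21.000 30.000 46.000

axis x: (10.000 − -1/2) / (1/2) = 21.000
axis y: (46.000 − 1) / (3/2) = 30.000
axis θ: (69.500 − 1/2) / (3/2) = 46.000


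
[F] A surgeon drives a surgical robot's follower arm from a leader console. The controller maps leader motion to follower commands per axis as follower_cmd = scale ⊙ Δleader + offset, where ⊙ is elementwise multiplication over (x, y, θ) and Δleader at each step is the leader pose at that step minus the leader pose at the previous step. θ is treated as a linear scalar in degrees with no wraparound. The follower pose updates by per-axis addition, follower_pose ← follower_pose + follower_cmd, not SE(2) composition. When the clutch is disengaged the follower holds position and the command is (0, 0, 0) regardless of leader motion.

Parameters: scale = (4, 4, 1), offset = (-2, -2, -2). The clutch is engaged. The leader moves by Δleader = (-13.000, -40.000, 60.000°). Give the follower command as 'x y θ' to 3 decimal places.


axis x: 4·-13.000 + -2 = -54.000
axis y: 4·-40.000 + -2 = -162.000
axis θ: 1·60.000 + -2 = 58.000

-54.000 -162.000 58.000


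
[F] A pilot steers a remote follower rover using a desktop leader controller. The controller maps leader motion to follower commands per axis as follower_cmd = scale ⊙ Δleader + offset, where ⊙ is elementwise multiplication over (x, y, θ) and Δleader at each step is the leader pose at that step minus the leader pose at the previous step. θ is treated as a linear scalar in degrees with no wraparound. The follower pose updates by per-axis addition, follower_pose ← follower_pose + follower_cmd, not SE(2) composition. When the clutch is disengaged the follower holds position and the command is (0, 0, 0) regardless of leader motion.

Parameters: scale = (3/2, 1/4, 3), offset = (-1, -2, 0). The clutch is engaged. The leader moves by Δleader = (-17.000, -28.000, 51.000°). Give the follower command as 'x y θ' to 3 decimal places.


axis x: 3/2·-17.000 + -1 = -26.500
axis y: 1/4·-28.000 + -2 = -9.000
axis θ: 3·51.000 + 0 = 153.000

-26.500 -9.000 153.000


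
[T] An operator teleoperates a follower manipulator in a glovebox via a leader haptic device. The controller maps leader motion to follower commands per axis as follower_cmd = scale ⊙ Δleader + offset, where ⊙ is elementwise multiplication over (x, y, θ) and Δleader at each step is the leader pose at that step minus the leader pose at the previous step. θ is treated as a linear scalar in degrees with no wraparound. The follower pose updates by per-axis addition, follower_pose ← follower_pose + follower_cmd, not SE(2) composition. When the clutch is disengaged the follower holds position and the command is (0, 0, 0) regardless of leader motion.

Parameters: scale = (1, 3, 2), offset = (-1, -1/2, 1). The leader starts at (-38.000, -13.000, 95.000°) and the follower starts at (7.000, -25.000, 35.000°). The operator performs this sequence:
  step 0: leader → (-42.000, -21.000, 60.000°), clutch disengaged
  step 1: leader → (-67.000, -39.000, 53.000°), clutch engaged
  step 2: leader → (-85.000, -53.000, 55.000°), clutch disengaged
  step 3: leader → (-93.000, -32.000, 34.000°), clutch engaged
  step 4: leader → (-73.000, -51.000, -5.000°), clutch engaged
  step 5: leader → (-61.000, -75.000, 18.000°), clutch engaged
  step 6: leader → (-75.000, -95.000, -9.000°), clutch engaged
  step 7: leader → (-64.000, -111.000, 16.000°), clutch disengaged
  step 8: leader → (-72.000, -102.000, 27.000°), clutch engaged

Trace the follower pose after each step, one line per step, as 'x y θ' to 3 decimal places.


step 0: Δleader=(-4.000, -8.000, -35.000°), disengaged; cmd=(0,0,0) → follower holds at (7.000, -25.000, 35.000°)
step 1: Δleader=(-25.000, -18.000, -7.000°), engaged; cmd=(-26.000, -54.500, -13.000°) → follower=(-19.000, -79.500, 22.000°)
step 2: Δleader=(-18.000, -14.000, 2.000°), disengaged; cmd=(0,0,0) → follower holds at (-19.000, -79.500, 22.000°)
step 3: Δleader=(-8.000, 21.000, -21.000°), engaged; cmd=(-9.000, 62.500, -41.000°) → follower=(-28.000, -17.000, -19.000°)
step 4: Δleader=(20.000, -19.000, -39.000°), engaged; cmd=(19.000, -57.500, -77.000°) → follower=(-9.000, -74.500, -96.000°)
step 5: Δleader=(12.000, -24.000, 23.000°), engaged; cmd=(11.000, -72.500, 47.000°) → follower=(2.000, -147.000, -49.000°)
step 6: Δleader=(-14.000, -20.000, -27.000°), engaged; cmd=(-15.000, -60.500, -53.000°) → follower=(-13.000, -207.500, -102.000°)
step 7: Δleader=(11.000, -16.000, 25.000°), disengaged; cmd=(0,0,0) → follower holds at (-13.000, -207.500, -102.000°)
step 8: Δleader=(-8.000, 9.000, 11.000°), engaged; cmd=(-9.000, 26.500, 23.000°) → follower=(-22.000, -181.000, -79.000°)

7.000 -25.000 35.000
-19.000 -79.500 22.000
-19.000 -79.500 22.000
-28.000 -17.000 -19.000
-9.000 -74.500 -96.000
2.000 -147.000 -49.000
-13.000 -207.500 -102.000
-13.000 -207.500 -102.000
-22.000 -181.000 -79.000


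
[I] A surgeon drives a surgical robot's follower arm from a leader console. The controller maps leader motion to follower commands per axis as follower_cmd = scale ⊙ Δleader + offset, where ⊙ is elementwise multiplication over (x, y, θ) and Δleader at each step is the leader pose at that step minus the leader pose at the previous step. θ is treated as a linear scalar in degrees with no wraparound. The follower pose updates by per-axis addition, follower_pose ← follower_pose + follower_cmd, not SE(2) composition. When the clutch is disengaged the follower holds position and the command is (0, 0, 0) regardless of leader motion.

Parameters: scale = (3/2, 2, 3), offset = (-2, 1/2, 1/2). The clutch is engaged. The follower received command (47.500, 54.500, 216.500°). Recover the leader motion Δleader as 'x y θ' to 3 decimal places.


33.000 27.000 72.000

axis x: (47.500 − -2) / (3/2) = 33.000
axis y: (54.500 − 1/2) / (2) = 27.000
axis θ: (216.500 − 1/2) / (3) = 72.000


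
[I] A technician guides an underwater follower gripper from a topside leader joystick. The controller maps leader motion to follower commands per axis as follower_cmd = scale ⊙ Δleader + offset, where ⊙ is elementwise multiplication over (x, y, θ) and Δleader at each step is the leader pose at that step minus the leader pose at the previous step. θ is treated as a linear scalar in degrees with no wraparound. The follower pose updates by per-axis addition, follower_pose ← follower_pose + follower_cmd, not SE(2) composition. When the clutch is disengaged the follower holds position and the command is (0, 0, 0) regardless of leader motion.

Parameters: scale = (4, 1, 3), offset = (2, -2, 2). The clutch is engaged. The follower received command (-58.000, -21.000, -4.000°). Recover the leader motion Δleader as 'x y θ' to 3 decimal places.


-15.000 -19.000 -2.000

axis x: (-58.000 − 2) / (4) = -15.000
axis y: (-21.000 − -2) / (1) = -19.000
axis θ: (-4.000 − 2) / (3) = -2.000


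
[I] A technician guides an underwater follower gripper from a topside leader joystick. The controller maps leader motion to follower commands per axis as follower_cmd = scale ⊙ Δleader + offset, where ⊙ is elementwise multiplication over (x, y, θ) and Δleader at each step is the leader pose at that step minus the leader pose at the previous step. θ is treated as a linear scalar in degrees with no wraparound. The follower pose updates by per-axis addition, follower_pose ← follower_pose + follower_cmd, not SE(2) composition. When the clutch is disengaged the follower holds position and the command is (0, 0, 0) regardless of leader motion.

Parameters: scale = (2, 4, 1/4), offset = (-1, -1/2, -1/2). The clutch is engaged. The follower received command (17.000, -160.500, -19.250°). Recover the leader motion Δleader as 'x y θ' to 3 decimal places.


9.000 -40.000 -75.000

axis x: (17.000 − -1) / (2) = 9.000
axis y: (-160.500 − -1/2) / (4) = -40.000
axis θ: (-19.250 − -1/2) / (1/4) = -75.000


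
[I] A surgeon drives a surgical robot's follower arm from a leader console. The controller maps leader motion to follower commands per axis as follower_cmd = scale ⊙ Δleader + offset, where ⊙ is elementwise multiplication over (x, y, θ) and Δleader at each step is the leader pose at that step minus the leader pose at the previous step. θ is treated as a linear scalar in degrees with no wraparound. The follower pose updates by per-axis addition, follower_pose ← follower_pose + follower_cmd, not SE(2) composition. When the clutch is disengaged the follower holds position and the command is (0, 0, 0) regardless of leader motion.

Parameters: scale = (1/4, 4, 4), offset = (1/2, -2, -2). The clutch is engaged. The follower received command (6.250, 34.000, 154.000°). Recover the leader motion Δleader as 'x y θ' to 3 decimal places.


23.000 9.000 39.000

axis x: (6.250 − 1/2) / (1/4) = 23.000
axis y: (34.000 − -2) / (4) = 9.000
axis θ: (154.000 − -2) / (4) = 39.000


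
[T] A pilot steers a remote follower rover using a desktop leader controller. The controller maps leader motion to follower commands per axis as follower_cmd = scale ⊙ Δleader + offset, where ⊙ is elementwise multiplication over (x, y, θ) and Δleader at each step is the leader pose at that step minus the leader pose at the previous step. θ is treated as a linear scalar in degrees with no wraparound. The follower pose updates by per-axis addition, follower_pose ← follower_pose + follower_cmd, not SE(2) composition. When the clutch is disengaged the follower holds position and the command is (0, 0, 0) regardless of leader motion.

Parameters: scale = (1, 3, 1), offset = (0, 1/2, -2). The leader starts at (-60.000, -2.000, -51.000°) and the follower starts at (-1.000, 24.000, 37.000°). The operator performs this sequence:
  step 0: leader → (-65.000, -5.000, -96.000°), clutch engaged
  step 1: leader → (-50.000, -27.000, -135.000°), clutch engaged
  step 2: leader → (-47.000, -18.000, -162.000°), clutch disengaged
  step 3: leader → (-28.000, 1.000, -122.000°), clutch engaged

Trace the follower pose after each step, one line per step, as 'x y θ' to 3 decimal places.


step 0: Δleader=(-5.000, -3.000, -45.000°), engaged; cmd=(-5.000, -8.500, -47.000°) → follower=(-6.000, 15.500, -10.000°)
step 1: Δleader=(15.000, -22.000, -39.000°), engaged; cmd=(15.000, -65.500, -41.000°) → follower=(9.000, -50.000, -51.000°)
step 2: Δleader=(3.000, 9.000, -27.000°), disengaged; cmd=(0,0,0) → follower holds at (9.000, -50.000, -51.000°)
step 3: Δleader=(19.000, 19.000, 40.000°), engaged; cmd=(19.000, 57.500, 38.000°) → follower=(28.000, 7.500, -13.000°)

-6.000 15.500 -10.000
9.000 -50.000 -51.000
9.000 -50.000 -51.000
28.000 7.500 -13.000


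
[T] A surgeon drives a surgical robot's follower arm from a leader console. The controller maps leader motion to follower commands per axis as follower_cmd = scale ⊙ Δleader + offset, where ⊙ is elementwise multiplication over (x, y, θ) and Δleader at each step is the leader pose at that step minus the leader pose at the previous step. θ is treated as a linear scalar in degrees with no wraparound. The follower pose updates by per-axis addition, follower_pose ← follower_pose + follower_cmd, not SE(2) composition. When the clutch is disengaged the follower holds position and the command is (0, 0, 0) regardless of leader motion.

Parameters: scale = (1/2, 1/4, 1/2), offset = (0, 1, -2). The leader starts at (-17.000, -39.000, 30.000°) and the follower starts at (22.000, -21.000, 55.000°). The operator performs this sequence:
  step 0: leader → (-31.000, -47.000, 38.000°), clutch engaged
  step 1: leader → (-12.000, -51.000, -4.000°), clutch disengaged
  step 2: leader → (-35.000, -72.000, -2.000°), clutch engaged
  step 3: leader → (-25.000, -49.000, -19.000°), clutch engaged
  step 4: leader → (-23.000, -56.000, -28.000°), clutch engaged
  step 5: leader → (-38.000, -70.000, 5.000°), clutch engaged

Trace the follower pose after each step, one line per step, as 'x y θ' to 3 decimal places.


15.000 -22.000 57.000
15.000 -22.000 57.000
3.500 -26.250 56.000
8.500 -19.500 45.500
9.500 -20.250 39.000
2.000 -22.750 53.500

step 0: Δleader=(-14.000, -8.000, 8.000°), engaged; cmd=(-7.000, -1.000, 2.000°) → follower=(15.000, -22.000, 57.000°)
step 1: Δleader=(19.000, -4.000, -42.000°), disengaged; cmd=(0,0,0) → follower holds at (15.000, -22.000, 57.000°)
step 2: Δleader=(-23.000, -21.000, 2.000°), engaged; cmd=(-11.500, -4.250, -1.000°) → follower=(3.500, -26.250, 56.000°)
step 3: Δleader=(10.000, 23.000, -17.000°), engaged; cmd=(5.000, 6.750, -10.500°) → follower=(8.500, -19.500, 45.500°)
step 4: Δleader=(2.000, -7.000, -9.000°), engaged; cmd=(1.000, -0.750, -6.500°) → follower=(9.500, -20.250, 39.000°)
step 5: Δleader=(-15.000, -14.000, 33.000°), engaged; cmd=(-7.500, -2.500, 14.500°) → follower=(2.000, -22.750, 53.500°)


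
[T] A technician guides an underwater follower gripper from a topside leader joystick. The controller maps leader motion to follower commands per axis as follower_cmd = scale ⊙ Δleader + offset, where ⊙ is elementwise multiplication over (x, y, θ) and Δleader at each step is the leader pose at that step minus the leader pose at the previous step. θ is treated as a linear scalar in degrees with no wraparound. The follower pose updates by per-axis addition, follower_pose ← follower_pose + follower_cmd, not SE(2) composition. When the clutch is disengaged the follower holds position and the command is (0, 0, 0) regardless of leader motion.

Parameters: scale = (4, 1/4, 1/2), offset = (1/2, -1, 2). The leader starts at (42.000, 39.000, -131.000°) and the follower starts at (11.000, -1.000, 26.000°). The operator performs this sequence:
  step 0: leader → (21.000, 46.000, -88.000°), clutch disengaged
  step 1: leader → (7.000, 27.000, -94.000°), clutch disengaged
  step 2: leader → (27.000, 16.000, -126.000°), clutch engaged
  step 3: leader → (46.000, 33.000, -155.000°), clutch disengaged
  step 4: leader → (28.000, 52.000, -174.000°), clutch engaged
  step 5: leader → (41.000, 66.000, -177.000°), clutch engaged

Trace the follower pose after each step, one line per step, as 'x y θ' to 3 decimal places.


11.000 -1.000 26.000
11.000 -1.000 26.000
91.500 -4.750 12.000
91.500 -4.750 12.000
20.000 -1.000 4.500
72.500 1.500 5.000

step 0: Δleader=(-21.000, 7.000, 43.000°), disengaged; cmd=(0,0,0) → follower holds at (11.000, -1.000, 26.000°)
step 1: Δleader=(-14.000, -19.000, -6.000°), disengaged; cmd=(0,0,0) → follower holds at (11.000, -1.000, 26.000°)
step 2: Δleader=(20.000, -11.000, -32.000°), engaged; cmd=(80.500, -3.750, -14.000°) → follower=(91.500, -4.750, 12.000°)
step 3: Δleader=(19.000, 17.000, -29.000°), disengaged; cmd=(0,0,0) → follower holds at (91.500, -4.750, 12.000°)
step 4: Δleader=(-18.000, 19.000, -19.000°), engaged; cmd=(-71.500, 3.750, -7.500°) → follower=(20.000, -1.000, 4.500°)
step 5: Δleader=(13.000, 14.000, -3.000°), engaged; cmd=(52.500, 2.500, 0.500°) → follower=(72.500, 1.500, 5.000°)
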